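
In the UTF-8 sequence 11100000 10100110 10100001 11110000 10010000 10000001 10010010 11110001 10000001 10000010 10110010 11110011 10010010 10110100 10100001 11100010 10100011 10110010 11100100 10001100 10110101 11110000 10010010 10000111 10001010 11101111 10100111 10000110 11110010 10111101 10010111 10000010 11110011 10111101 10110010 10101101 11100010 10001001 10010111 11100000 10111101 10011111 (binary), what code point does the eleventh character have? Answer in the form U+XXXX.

Offset 0: leading byte 0xE0 = 11100000 → 3-byte char #1 = E0 A6 A1.
Offset 3: leading byte 0xF0 = 11110000 → 4-byte char #2 = F0 90 81 92.
Offset 7: leading byte 0xF1 = 11110001 → 4-byte char #3 = F1 81 82 B2.
Offset 11: leading byte 0xF3 = 11110011 → 4-byte char #4 = F3 92 B4 A1.
Offset 15: leading byte 0xE2 = 11100010 → 3-byte char #5 = E2 A3 B2.
Offset 18: leading byte 0xE4 = 11100100 → 3-byte char #6 = E4 8C B5.
Offset 21: leading byte 0xF0 = 11110000 → 4-byte char #7 = F0 92 87 8A.
Offset 25: leading byte 0xEF = 11101111 → 3-byte char #8 = EF A7 86.
Offset 28: leading byte 0xF2 = 11110010 → 4-byte char #9 = F2 BD 97 82.
Offset 32: leading byte 0xF3 = 11110011 → 4-byte char #10 = F3 BD B2 AD.
Offset 36: leading byte 0xE2 = 11100010 → 3-byte char #11 = E2 89 97.
Leading byte 0xE2 = 11100010 matches 1110xxxx → 3-byte sequence.
Byte 1: 0xE2 = 11100010, payload 0010 (4 bits).
Byte 2: 0x89 = 10001001 (10xxxxxx ✓), payload 001001.
Byte 3: 0x97 = 10010111 (10xxxxxx ✓), payload 010111.
Concatenate: 0010001001010111 = 0x2257 (16 bits → U+2257).

U+2257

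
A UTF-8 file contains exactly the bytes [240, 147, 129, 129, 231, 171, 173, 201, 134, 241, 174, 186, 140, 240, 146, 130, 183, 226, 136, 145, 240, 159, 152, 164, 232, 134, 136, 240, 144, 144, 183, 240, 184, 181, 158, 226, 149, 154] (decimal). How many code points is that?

11

Byte at offset 0: 0xF0 = 11110000 → 4-byte char (#1). Advance 4.
Byte at offset 4: 0xE7 = 11100111 → 3-byte char (#2). Advance 3.
Byte at offset 7: 0xC9 = 11001001 → 2-byte char (#3). Advance 2.
Byte at offset 9: 0xF1 = 11110001 → 4-byte char (#4). Advance 4.
Byte at offset 13: 0xF0 = 11110000 → 4-byte char (#5). Advance 4.
Byte at offset 17: 0xE2 = 11100010 → 3-byte char (#6). Advance 3.
Byte at offset 20: 0xF0 = 11110000 → 4-byte char (#7). Advance 4.
Byte at offset 24: 0xE8 = 11101000 → 3-byte char (#8). Advance 3.
Byte at offset 27: 0xF0 = 11110000 → 4-byte char (#9). Advance 4.
Byte at offset 31: 0xF0 = 11110000 → 4-byte char (#10). Advance 4.
Byte at offset 35: 0xE2 = 11100010 → 3-byte char (#11). Advance 3.
Reached end at offset 38 after 11 code points.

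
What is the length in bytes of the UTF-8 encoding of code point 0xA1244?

4

U+A1244 = 0xA1244. UTF-8 uses 1 byte below 0x80, 2 below 0x800, 3 below 0x10000, 4 up to 0x10FFFF. 0xA1244 is in U+10000–U+10FFFF → 4 bytes.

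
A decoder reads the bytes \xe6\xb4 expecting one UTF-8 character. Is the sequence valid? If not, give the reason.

Leading byte 0xE6 = 11100110 → 3-byte form, but only 2 bytes are present.

invalid (sequence truncated)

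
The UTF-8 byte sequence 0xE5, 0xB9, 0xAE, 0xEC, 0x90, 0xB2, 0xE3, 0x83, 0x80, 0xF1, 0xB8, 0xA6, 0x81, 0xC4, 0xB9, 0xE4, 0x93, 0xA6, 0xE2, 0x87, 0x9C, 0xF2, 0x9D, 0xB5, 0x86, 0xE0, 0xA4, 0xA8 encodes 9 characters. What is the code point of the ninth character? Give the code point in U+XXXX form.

U+0928

Offset 0: leading byte 0xE5 = 11100101 → 3-byte char #1 = E5 B9 AE.
Offset 3: leading byte 0xEC = 11101100 → 3-byte char #2 = EC 90 B2.
Offset 6: leading byte 0xE3 = 11100011 → 3-byte char #3 = E3 83 80.
Offset 9: leading byte 0xF1 = 11110001 → 4-byte char #4 = F1 B8 A6 81.
Offset 13: leading byte 0xC4 = 11000100 → 2-byte char #5 = C4 B9.
Offset 15: leading byte 0xE4 = 11100100 → 3-byte char #6 = E4 93 A6.
Offset 18: leading byte 0xE2 = 11100010 → 3-byte char #7 = E2 87 9C.
Offset 21: leading byte 0xF2 = 11110010 → 4-byte char #8 = F2 9D B5 86.
Offset 25: leading byte 0xE0 = 11100000 → 3-byte char #9 = E0 A4 A8.
Leading byte 0xE0 = 11100000 matches 1110xxxx → 3-byte sequence.
Byte 1: 0xE0 = 11100000, payload 0000 (4 bits).
Byte 2: 0xA4 = 10100100 (10xxxxxx ✓), payload 100100.
Byte 3: 0xA8 = 10101000 (10xxxxxx ✓), payload 101000.
Concatenate: 0000100100101000 = 0x928 (16 bits → U+0928).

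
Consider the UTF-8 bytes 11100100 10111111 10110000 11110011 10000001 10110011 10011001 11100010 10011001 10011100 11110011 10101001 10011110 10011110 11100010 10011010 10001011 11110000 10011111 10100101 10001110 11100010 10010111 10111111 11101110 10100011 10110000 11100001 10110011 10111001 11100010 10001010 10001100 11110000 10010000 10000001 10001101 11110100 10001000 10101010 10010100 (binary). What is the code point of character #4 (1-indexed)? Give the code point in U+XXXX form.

Offset 0: leading byte 0xE4 = 11100100 → 3-byte char #1 = E4 BF B0.
Offset 3: leading byte 0xF3 = 11110011 → 4-byte char #2 = F3 81 B3 99.
Offset 7: leading byte 0xE2 = 11100010 → 3-byte char #3 = E2 99 9C.
Offset 10: leading byte 0xF3 = 11110011 → 4-byte char #4 = F3 A9 9E 9E.
Leading byte 0xF3 = 11110011 matches 11110xxx → 4-byte sequence.
Byte 1: 0xF3 = 11110011, payload 011 (3 bits).
Byte 2: 0xA9 = 10101001 (10xxxxxx ✓), payload 101001.
Byte 3: 0x9E = 10011110 (10xxxxxx ✓), payload 011110.
Byte 4: 0x9E = 10011110 (10xxxxxx ✓), payload 011110.
Concatenate: 011101001011110011110 = 0xE979E (21 bits → U+E979E).

U+E979E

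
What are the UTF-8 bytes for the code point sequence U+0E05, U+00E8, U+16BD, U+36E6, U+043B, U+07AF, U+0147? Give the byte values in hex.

U+0E05: 3-byte form → E0 B8 85.
U+00E8: 2-byte form → C3 A8.
U+16BD: 3-byte form → E1 9A BD.
U+36E6: 3-byte form → E3 9B A6.
U+043B: 2-byte form → D0 BB.
U+07AF: 2-byte form → DE AF.
U+0147: 2-byte form → C5 87.
Concatenated (17 bytes): E0 B8 85 C3 A8 E1 9A BD E3 9B A6 D0 BB DE AF C5 87.

E0 B8 85 C3 A8 E1 9A BD E3 9B A6 D0 BB DE AF C5 87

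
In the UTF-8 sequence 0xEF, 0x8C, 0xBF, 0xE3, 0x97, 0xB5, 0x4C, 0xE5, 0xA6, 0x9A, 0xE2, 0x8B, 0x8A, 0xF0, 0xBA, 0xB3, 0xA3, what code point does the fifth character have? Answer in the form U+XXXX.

U+22CA

Offset 0: leading byte 0xEF = 11101111 → 3-byte char #1 = EF 8C BF.
Offset 3: leading byte 0xE3 = 11100011 → 3-byte char #2 = E3 97 B5.
Offset 6: leading byte 0x4C = 01001100 → 1-byte char #3 = 4C.
Offset 7: leading byte 0xE5 = 11100101 → 3-byte char #4 = E5 A6 9A.
Offset 10: leading byte 0xE2 = 11100010 → 3-byte char #5 = E2 8B 8A.
Leading byte 0xE2 = 11100010 matches 1110xxxx → 3-byte sequence.
Byte 1: 0xE2 = 11100010, payload 0010 (4 bits).
Byte 2: 0x8B = 10001011 (10xxxxxx ✓), payload 001011.
Byte 3: 0x8A = 10001010 (10xxxxxx ✓), payload 001010.
Concatenate: 0010001011001010 = 0x22CA (16 bits → U+22CA).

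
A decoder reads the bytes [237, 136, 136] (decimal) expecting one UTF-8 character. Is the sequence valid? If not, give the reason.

valid

Leading byte 0xED = 11101101 → 3-byte form.
Continuation bytes 0x88=10001000, 0x88=10001000 all match 10xxxxxx.
Decoded value 0xD208 is ≥ 0x800 (shortest form) and not a surrogate.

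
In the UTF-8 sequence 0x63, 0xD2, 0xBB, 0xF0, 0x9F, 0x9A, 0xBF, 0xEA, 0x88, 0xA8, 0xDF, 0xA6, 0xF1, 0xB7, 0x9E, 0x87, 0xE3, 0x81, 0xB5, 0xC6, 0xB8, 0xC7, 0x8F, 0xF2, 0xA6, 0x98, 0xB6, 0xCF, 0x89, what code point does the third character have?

U+1F6BF

Offset 0: leading byte 0x63 = 01100011 → 1-byte char #1 = 63.
Offset 1: leading byte 0xD2 = 11010010 → 2-byte char #2 = D2 BB.
Offset 3: leading byte 0xF0 = 11110000 → 4-byte char #3 = F0 9F 9A BF.
Leading byte 0xF0 = 11110000 matches 11110xxx → 4-byte sequence.
Byte 1: 0xF0 = 11110000, payload 000 (3 bits).
Byte 2: 0x9F = 10011111 (10xxxxxx ✓), payload 011111.
Byte 3: 0x9A = 10011010 (10xxxxxx ✓), payload 011010.
Byte 4: 0xBF = 10111111 (10xxxxxx ✓), payload 111111.
Concatenate: 000011111011010111111 = 0x1F6BF (21 bits → U+1F6BF).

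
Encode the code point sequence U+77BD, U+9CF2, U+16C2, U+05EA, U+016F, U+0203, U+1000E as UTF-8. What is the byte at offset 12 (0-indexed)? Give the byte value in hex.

U+77BD → 3-byte form E7 9E BD at offsets 0–2.
U+9CF2 → 3-byte form E9 B3 B2 at offsets 3–5.
U+16C2 → 3-byte form E1 9B 82 at offsets 6–8.
U+05EA → 2-byte form D7 AA at offsets 9–10.
U+016F → 2-byte form C5 AF at offsets 11–12.
Offset 12 falls in char 5's range; it's byte 2 of C5 AF = 0xAF.

0xAF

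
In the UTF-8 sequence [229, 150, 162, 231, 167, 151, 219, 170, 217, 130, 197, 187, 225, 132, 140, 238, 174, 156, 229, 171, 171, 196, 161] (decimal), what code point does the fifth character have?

U+017B

Offset 0: leading byte 0xE5 = 11100101 → 3-byte char #1 = E5 96 A2.
Offset 3: leading byte 0xE7 = 11100111 → 3-byte char #2 = E7 A7 97.
Offset 6: leading byte 0xDB = 11011011 → 2-byte char #3 = DB AA.
Offset 8: leading byte 0xD9 = 11011001 → 2-byte char #4 = D9 82.
Offset 10: leading byte 0xC5 = 11000101 → 2-byte char #5 = C5 BB.
Leading byte 0xC5 = 11000101 matches 110xxxxx → 2-byte sequence.
Byte 1: 0xC5 = 11000101, payload 00101 (5 bits).
Byte 2: 0xBB = 10111011 (10xxxxxx ✓), payload 111011.
Concatenate: 00101111011 = 0x17B (11 bits → U+017B).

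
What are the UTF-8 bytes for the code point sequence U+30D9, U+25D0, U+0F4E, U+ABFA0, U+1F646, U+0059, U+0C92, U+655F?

U+30D9: 3-byte form → E3 83 99.
U+25D0: 3-byte form → E2 97 90.
U+0F4E: 3-byte form → E0 BD 8E.
U+ABFA0: 4-byte form → F2 AB BE A0.
U+1F646: 4-byte form → F0 9F 99 86.
U+0059: 1-byte form → 59.
U+0C92: 3-byte form → E0 B2 92.
U+655F: 3-byte form → E6 95 9F.
Concatenated (24 bytes): E3 83 99 E2 97 90 E0 BD 8E F2 AB BE A0 F0 9F 99 86 59 E0 B2 92 E6 95 9F.

E3 83 99 E2 97 90 E0 BD 8E F2 AB BE A0 F0 9F 99 86 59 E0 B2 92 E6 95 9F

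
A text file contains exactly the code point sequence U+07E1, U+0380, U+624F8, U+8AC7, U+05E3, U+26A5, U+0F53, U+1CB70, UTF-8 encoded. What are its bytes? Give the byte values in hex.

U+07E1: 2-byte form → DF A1.
U+0380: 2-byte form → CE 80.
U+624F8: 4-byte form → F1 A2 93 B8.
U+8AC7: 3-byte form → E8 AB 87.
U+05E3: 2-byte form → D7 A3.
U+26A5: 3-byte form → E2 9A A5.
U+0F53: 3-byte form → E0 BD 93.
U+1CB70: 4-byte form → F0 9C AD B0.
Concatenated (23 bytes): DF A1 CE 80 F1 A2 93 B8 E8 AB 87 D7 A3 E2 9A A5 E0 BD 93 F0 9C AD B0.

DF A1 CE 80 F1 A2 93 B8 E8 AB 87 D7 A3 E2 9A A5 E0 BD 93 F0 9C AD B0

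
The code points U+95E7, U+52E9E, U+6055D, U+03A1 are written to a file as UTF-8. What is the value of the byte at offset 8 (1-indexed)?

0xF1

1-indexed offset 8 is 0-indexed offset 7.
U+95E7 → 3-byte form E9 97 A7 at offsets 0–2.
U+52E9E → 4-byte form F1 92 BA 9E at offsets 3–6.
U+6055D → 4-byte form F1 A0 95 9D at offsets 7–10.
Offset 7 falls in char 3's range; it's byte 1 of F1 A0 95 9D = 0xF1.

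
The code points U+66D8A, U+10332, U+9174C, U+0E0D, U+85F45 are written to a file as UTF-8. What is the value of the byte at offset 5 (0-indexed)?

U+66D8A → 4-byte form F1 A6 B6 8A at offsets 0–3.
U+10332 → 4-byte form F0 90 8C B2 at offsets 4–7.
Offset 5 falls in char 2's range; it's byte 2 of F0 90 8C B2 = 0x90.

0x90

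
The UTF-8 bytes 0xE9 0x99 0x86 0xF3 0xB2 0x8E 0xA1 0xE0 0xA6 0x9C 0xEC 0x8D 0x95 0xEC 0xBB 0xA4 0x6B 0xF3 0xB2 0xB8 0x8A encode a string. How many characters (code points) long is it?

Byte at offset 0: 0xE9 = 11101001 → 3-byte char (#1). Advance 3.
Byte at offset 3: 0xF3 = 11110011 → 4-byte char (#2). Advance 4.
Byte at offset 7: 0xE0 = 11100000 → 3-byte char (#3). Advance 3.
Byte at offset 10: 0xEC = 11101100 → 3-byte char (#4). Advance 3.
Byte at offset 13: 0xEC = 11101100 → 3-byte char (#5). Advance 3.
Byte at offset 16: 0x6B = 01101011 → 1-byte char (#6). Advance 1.
Byte at offset 17: 0xF3 = 11110011 → 4-byte char (#7). Advance 4.
Reached end at offset 21 after 7 code points.

7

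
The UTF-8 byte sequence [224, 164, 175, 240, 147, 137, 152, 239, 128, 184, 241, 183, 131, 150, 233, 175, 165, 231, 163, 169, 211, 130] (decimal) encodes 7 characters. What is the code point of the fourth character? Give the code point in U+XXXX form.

Offset 0: leading byte 0xE0 = 11100000 → 3-byte char #1 = E0 A4 AF.
Offset 3: leading byte 0xF0 = 11110000 → 4-byte char #2 = F0 93 89 98.
Offset 7: leading byte 0xEF = 11101111 → 3-byte char #3 = EF 80 B8.
Offset 10: leading byte 0xF1 = 11110001 → 4-byte char #4 = F1 B7 83 96.
Leading byte 0xF1 = 11110001 matches 11110xxx → 4-byte sequence.
Byte 1: 0xF1 = 11110001, payload 001 (3 bits).
Byte 2: 0xB7 = 10110111 (10xxxxxx ✓), payload 110111.
Byte 3: 0x83 = 10000011 (10xxxxxx ✓), payload 000011.
Byte 4: 0x96 = 10010110 (10xxxxxx ✓), payload 010110.
Concatenate: 001110111000011010110 = 0x770D6 (21 bits → U+770D6).

U+770D6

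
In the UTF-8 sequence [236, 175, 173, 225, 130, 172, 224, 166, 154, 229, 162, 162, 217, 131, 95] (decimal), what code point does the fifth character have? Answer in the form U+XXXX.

Offset 0: leading byte 0xEC = 11101100 → 3-byte char #1 = EC AF AD.
Offset 3: leading byte 0xE1 = 11100001 → 3-byte char #2 = E1 82 AC.
Offset 6: leading byte 0xE0 = 11100000 → 3-byte char #3 = E0 A6 9A.
Offset 9: leading byte 0xE5 = 11100101 → 3-byte char #4 = E5 A2 A2.
Offset 12: leading byte 0xD9 = 11011001 → 2-byte char #5 = D9 83.
Leading byte 0xD9 = 11011001 matches 110xxxxx → 2-byte sequence.
Byte 1: 0xD9 = 11011001, payload 11001 (5 bits).
Byte 2: 0x83 = 10000011 (10xxxxxx ✓), payload 000011.
Concatenate: 11001000011 = 0x643 (11 bits → U+0643).

U+0643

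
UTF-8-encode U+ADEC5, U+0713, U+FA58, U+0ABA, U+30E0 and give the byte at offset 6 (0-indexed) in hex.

U+ADEC5 → 4-byte form F2 AD BB 85 at offsets 0–3.
U+0713 → 2-byte form DC 93 at offsets 4–5.
U+FA58 → 3-byte form EF A9 98 at offsets 6–8.
Offset 6 falls in char 3's range; it's byte 1 of EF A9 98 = 0xEF.

0xEF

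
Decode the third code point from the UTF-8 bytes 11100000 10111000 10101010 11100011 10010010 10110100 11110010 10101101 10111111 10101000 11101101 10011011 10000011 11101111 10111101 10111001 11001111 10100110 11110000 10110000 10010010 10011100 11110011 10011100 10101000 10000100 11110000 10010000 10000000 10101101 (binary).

Offset 0: leading byte 0xE0 = 11100000 → 3-byte char #1 = E0 B8 AA.
Offset 3: leading byte 0xE3 = 11100011 → 3-byte char #2 = E3 92 B4.
Offset 6: leading byte 0xF2 = 11110010 → 4-byte char #3 = F2 AD BF A8.
Leading byte 0xF2 = 11110010 matches 11110xxx → 4-byte sequence.
Byte 1: 0xF2 = 11110010, payload 010 (3 bits).
Byte 2: 0xAD = 10101101 (10xxxxxx ✓), payload 101101.
Byte 3: 0xBF = 10111111 (10xxxxxx ✓), payload 111111.
Byte 4: 0xA8 = 10101000 (10xxxxxx ✓), payload 101000.
Concatenate: 010101101111111101000 = 0xADFE8 (21 bits → U+ADFE8).

U+ADFE8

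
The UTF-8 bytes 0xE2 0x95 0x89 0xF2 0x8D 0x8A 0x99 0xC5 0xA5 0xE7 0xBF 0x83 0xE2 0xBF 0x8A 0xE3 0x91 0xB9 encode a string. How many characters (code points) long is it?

Byte at offset 0: 0xE2 = 11100010 → 3-byte char (#1). Advance 3.
Byte at offset 3: 0xF2 = 11110010 → 4-byte char (#2). Advance 4.
Byte at offset 7: 0xC5 = 11000101 → 2-byte char (#3). Advance 2.
Byte at offset 9: 0xE7 = 11100111 → 3-byte char (#4). Advance 3.
Byte at offset 12: 0xE2 = 11100010 → 3-byte char (#5). Advance 3.
Byte at offset 15: 0xE3 = 11100011 → 3-byte char (#6). Advance 3.
Reached end at offset 18 after 6 code points.

6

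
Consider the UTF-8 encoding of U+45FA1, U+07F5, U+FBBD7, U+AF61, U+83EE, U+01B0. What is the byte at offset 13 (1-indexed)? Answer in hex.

1-indexed offset 13 is 0-indexed offset 12.
U+45FA1 → 4-byte form F1 85 BE A1 at offsets 0–3.
U+07F5 → 2-byte form DF B5 at offsets 4–5.
U+FBBD7 → 4-byte form F3 BB AF 97 at offsets 6–9.
U+AF61 → 3-byte form EA BD A1 at offsets 10–12.
Offset 12 falls in char 4's range; it's byte 3 of EA BD A1 = 0xA1.

0xA1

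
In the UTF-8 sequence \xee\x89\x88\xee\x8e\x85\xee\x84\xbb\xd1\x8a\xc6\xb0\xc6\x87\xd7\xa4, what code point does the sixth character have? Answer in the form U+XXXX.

U+0187

Offset 0: leading byte 0xEE = 11101110 → 3-byte char #1 = EE 89 88.
Offset 3: leading byte 0xEE = 11101110 → 3-byte char #2 = EE 8E 85.
Offset 6: leading byte 0xEE = 11101110 → 3-byte char #3 = EE 84 BB.
Offset 9: leading byte 0xD1 = 11010001 → 2-byte char #4 = D1 8A.
Offset 11: leading byte 0xC6 = 11000110 → 2-byte char #5 = C6 B0.
Offset 13: leading byte 0xC6 = 11000110 → 2-byte char #6 = C6 87.
Leading byte 0xC6 = 11000110 matches 110xxxxx → 2-byte sequence.
Byte 1: 0xC6 = 11000110, payload 00110 (5 bits).
Byte 2: 0x87 = 10000111 (10xxxxxx ✓), payload 000111.
Concatenate: 00110000111 = 0x187 (11 bits → U+0187).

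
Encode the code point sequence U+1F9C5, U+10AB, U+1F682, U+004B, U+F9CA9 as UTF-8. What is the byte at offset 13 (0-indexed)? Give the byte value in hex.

U+1F9C5 → 4-byte form F0 9F A7 85 at offsets 0–3.
U+10AB → 3-byte form E1 82 AB at offsets 4–6.
U+1F682 → 4-byte form F0 9F 9A 82 at offsets 7–10.
U+004B → 1-byte form 4B at offsets 11–11.
U+F9CA9 → 4-byte form F3 B9 B2 A9 at offsets 12–15.
Offset 13 falls in char 5's range; it's byte 2 of F3 B9 B2 A9 = 0xB9.

0xB9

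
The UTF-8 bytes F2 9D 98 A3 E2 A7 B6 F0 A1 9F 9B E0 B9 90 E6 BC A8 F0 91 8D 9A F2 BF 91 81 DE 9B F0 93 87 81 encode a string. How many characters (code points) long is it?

9

Byte at offset 0: 0xF2 = 11110010 → 4-byte char (#1). Advance 4.
Byte at offset 4: 0xE2 = 11100010 → 3-byte char (#2). Advance 3.
Byte at offset 7: 0xF0 = 11110000 → 4-byte char (#3). Advance 4.
Byte at offset 11: 0xE0 = 11100000 → 3-byte char (#4). Advance 3.
Byte at offset 14: 0xE6 = 11100110 → 3-byte char (#5). Advance 3.
Byte at offset 17: 0xF0 = 11110000 → 4-byte char (#6). Advance 4.
Byte at offset 21: 0xF2 = 11110010 → 4-byte char (#7). Advance 4.
Byte at offset 25: 0xDE = 11011110 → 2-byte char (#8). Advance 2.
Byte at offset 27: 0xF0 = 11110000 → 4-byte char (#9). Advance 4.
Reached end at offset 31 after 9 code points.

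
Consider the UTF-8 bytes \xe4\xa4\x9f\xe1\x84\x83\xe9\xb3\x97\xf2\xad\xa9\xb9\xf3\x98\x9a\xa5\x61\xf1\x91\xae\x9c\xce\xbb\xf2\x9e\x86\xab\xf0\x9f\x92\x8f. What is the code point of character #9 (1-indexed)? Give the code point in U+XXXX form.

U+9E1AB

Offset 0: leading byte 0xE4 = 11100100 → 3-byte char #1 = E4 A4 9F.
Offset 3: leading byte 0xE1 = 11100001 → 3-byte char #2 = E1 84 83.
Offset 6: leading byte 0xE9 = 11101001 → 3-byte char #3 = E9 B3 97.
Offset 9: leading byte 0xF2 = 11110010 → 4-byte char #4 = F2 AD A9 B9.
Offset 13: leading byte 0xF3 = 11110011 → 4-byte char #5 = F3 98 9A A5.
Offset 17: leading byte 0x61 = 01100001 → 1-byte char #6 = 61.
Offset 18: leading byte 0xF1 = 11110001 → 4-byte char #7 = F1 91 AE 9C.
Offset 22: leading byte 0xCE = 11001110 → 2-byte char #8 = CE BB.
Offset 24: leading byte 0xF2 = 11110010 → 4-byte char #9 = F2 9E 86 AB.
Leading byte 0xF2 = 11110010 matches 11110xxx → 4-byte sequence.
Byte 1: 0xF2 = 11110010, payload 010 (3 bits).
Byte 2: 0x9E = 10011110 (10xxxxxx ✓), payload 011110.
Byte 3: 0x86 = 10000110 (10xxxxxx ✓), payload 000110.
Byte 4: 0xAB = 10101011 (10xxxxxx ✓), payload 101011.
Concatenate: 010011110000110101011 = 0x9E1AB (21 bits → U+9E1AB).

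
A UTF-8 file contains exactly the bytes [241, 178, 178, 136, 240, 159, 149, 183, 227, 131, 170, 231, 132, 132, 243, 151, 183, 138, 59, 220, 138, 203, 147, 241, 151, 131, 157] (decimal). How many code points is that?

Byte at offset 0: 0xF1 = 11110001 → 4-byte char (#1). Advance 4.
Byte at offset 4: 0xF0 = 11110000 → 4-byte char (#2). Advance 4.
Byte at offset 8: 0xE3 = 11100011 → 3-byte char (#3). Advance 3.
Byte at offset 11: 0xE7 = 11100111 → 3-byte char (#4). Advance 3.
Byte at offset 14: 0xF3 = 11110011 → 4-byte char (#5). Advance 4.
Byte at offset 18: 0x3B = 00111011 → 1-byte char (#6). Advance 1.
Byte at offset 19: 0xDC = 11011100 → 2-byte char (#7). Advance 2.
Byte at offset 21: 0xCB = 11001011 → 2-byte char (#8). Advance 2.
Byte at offset 23: 0xF1 = 11110001 → 4-byte char (#9). Advance 4.
Reached end at offset 27 after 9 code points.

9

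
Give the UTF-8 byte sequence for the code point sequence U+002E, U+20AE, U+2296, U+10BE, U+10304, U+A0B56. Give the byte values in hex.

U+002E: 1-byte form → 2E.
U+20AE: 3-byte form → E2 82 AE.
U+2296: 3-byte form → E2 8A 96.
U+10BE: 3-byte form → E1 82 BE.
U+10304: 4-byte form → F0 90 8C 84.
U+A0B56: 4-byte form → F2 A0 AD 96.
Concatenated (18 bytes): 2E E2 82 AE E2 8A 96 E1 82 BE F0 90 8C 84 F2 A0 AD 96.

2E E2 82 AE E2 8A 96 E1 82 BE F0 90 8C 84 F2 A0 AD 96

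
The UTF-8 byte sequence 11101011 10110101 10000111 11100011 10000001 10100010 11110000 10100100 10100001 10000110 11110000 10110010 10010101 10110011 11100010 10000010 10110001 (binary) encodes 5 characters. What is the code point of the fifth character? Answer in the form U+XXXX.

Offset 0: leading byte 0xEB = 11101011 → 3-byte char #1 = EB B5 87.
Offset 3: leading byte 0xE3 = 11100011 → 3-byte char #2 = E3 81 A2.
Offset 6: leading byte 0xF0 = 11110000 → 4-byte char #3 = F0 A4 A1 86.
Offset 10: leading byte 0xF0 = 11110000 → 4-byte char #4 = F0 B2 95 B3.
Offset 14: leading byte 0xE2 = 11100010 → 3-byte char #5 = E2 82 B1.
Leading byte 0xE2 = 11100010 matches 1110xxxx → 3-byte sequence.
Byte 1: 0xE2 = 11100010, payload 0010 (4 bits).
Byte 2: 0x82 = 10000010 (10xxxxxx ✓), payload 000010.
Byte 3: 0xB1 = 10110001 (10xxxxxx ✓), payload 110001.
Concatenate: 0010000010110001 = 0x20B1 (16 bits → U+20B1).

U+20B1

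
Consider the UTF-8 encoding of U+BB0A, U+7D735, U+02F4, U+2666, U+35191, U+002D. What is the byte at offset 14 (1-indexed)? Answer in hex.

0xB5

1-indexed offset 14 is 0-indexed offset 13.
U+BB0A → 3-byte form EB AC 8A at offsets 0–2.
U+7D735 → 4-byte form F1 BD 9C B5 at offsets 3–6.
U+02F4 → 2-byte form CB B4 at offsets 7–8.
U+2666 → 3-byte form E2 99 A6 at offsets 9–11.
U+35191 → 4-byte form F0 B5 86 91 at offsets 12–15.
Offset 13 falls in char 5's range; it's byte 2 of F0 B5 86 91 = 0xB5.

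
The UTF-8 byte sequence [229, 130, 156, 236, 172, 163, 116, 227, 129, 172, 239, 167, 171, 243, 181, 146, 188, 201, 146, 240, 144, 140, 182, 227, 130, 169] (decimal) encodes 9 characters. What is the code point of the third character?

U+0074

Offset 0: leading byte 0xE5 = 11100101 → 3-byte char #1 = E5 82 9C.
Offset 3: leading byte 0xEC = 11101100 → 3-byte char #2 = EC AC A3.
Offset 6: leading byte 0x74 = 01110100 → 1-byte char #3 = 74.
Leading byte 0x74 = 01110100 matches 0xxxxxxx → 1-byte sequence.
Byte 1: 0x74 = 01110100, payload 1110100 (7 bits).
Concatenate: 1110100 = 0x74 (7 bits → U+0074).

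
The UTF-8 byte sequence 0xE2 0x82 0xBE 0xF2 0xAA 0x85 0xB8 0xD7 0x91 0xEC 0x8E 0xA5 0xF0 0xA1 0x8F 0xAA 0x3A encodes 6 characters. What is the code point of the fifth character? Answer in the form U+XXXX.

Offset 0: leading byte 0xE2 = 11100010 → 3-byte char #1 = E2 82 BE.
Offset 3: leading byte 0xF2 = 11110010 → 4-byte char #2 = F2 AA 85 B8.
Offset 7: leading byte 0xD7 = 11010111 → 2-byte char #3 = D7 91.
Offset 9: leading byte 0xEC = 11101100 → 3-byte char #4 = EC 8E A5.
Offset 12: leading byte 0xF0 = 11110000 → 4-byte char #5 = F0 A1 8F AA.
Leading byte 0xF0 = 11110000 matches 11110xxx → 4-byte sequence.
Byte 1: 0xF0 = 11110000, payload 000 (3 bits).
Byte 2: 0xA1 = 10100001 (10xxxxxx ✓), payload 100001.
Byte 3: 0x8F = 10001111 (10xxxxxx ✓), payload 001111.
Byte 4: 0xAA = 10101010 (10xxxxxx ✓), payload 101010.
Concatenate: 000100001001111101010 = 0x213EA (21 bits → U+213EA).

U+213EA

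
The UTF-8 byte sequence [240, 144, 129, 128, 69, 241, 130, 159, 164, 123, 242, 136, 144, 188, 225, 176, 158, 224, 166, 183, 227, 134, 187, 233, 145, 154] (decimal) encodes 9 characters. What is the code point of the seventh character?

Offset 0: leading byte 0xF0 = 11110000 → 4-byte char #1 = F0 90 81 80.
Offset 4: leading byte 0x45 = 01000101 → 1-byte char #2 = 45.
Offset 5: leading byte 0xF1 = 11110001 → 4-byte char #3 = F1 82 9F A4.
Offset 9: leading byte 0x7B = 01111011 → 1-byte char #4 = 7B.
Offset 10: leading byte 0xF2 = 11110010 → 4-byte char #5 = F2 88 90 BC.
Offset 14: leading byte 0xE1 = 11100001 → 3-byte char #6 = E1 B0 9E.
Offset 17: leading byte 0xE0 = 11100000 → 3-byte char #7 = E0 A6 B7.
Leading byte 0xE0 = 11100000 matches 1110xxxx → 3-byte sequence.
Byte 1: 0xE0 = 11100000, payload 0000 (4 bits).
Byte 2: 0xA6 = 10100110 (10xxxxxx ✓), payload 100110.
Byte 3: 0xB7 = 10110111 (10xxxxxx ✓), payload 110111.
Concatenate: 0000100110110111 = 0x9B7 (16 bits → U+09B7).

U+09B7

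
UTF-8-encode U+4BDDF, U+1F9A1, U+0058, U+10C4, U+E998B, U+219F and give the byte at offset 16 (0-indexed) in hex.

0xE2

U+4BDDF → 4-byte form F1 8B B7 9F at offsets 0–3.
U+1F9A1 → 4-byte form F0 9F A6 A1 at offsets 4–7.
U+0058 → 1-byte form 58 at offsets 8–8.
U+10C4 → 3-byte form E1 83 84 at offsets 9–11.
U+E998B → 4-byte form F3 A9 A6 8B at offsets 12–15.
U+219F → 3-byte form E2 86 9F at offsets 16–18.
Offset 16 falls in char 6's range; it's byte 1 of E2 86 9F = 0xE2.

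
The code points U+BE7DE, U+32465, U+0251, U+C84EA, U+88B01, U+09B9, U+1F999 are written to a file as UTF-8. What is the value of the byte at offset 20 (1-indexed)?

1-indexed offset 20 is 0-indexed offset 19.
U+BE7DE → 4-byte form F2 BE 9F 9E at offsets 0–3.
U+32465 → 4-byte form F0 B2 91 A5 at offsets 4–7.
U+0251 → 2-byte form C9 91 at offsets 8–9.
U+C84EA → 4-byte form F3 88 93 AA at offsets 10–13.
U+88B01 → 4-byte form F2 88 AC 81 at offsets 14–17.
U+09B9 → 3-byte form E0 A6 B9 at offsets 18–20.
Offset 19 falls in char 6's range; it's byte 2 of E0 A6 B9 = 0xA6.

0xA6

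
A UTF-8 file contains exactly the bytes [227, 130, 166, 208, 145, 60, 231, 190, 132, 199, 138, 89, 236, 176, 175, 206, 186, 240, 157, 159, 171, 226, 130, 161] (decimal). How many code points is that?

Byte at offset 0: 0xE3 = 11100011 → 3-byte char (#1). Advance 3.
Byte at offset 3: 0xD0 = 11010000 → 2-byte char (#2). Advance 2.
Byte at offset 5: 0x3C = 00111100 → 1-byte char (#3). Advance 1.
Byte at offset 6: 0xE7 = 11100111 → 3-byte char (#4). Advance 3.
Byte at offset 9: 0xC7 = 11000111 → 2-byte char (#5). Advance 2.
Byte at offset 11: 0x59 = 01011001 → 1-byte char (#6). Advance 1.
Byte at offset 12: 0xEC = 11101100 → 3-byte char (#7). Advance 3.
Byte at offset 15: 0xCE = 11001110 → 2-byte char (#8). Advance 2.
Byte at offset 17: 0xF0 = 11110000 → 4-byte char (#9). Advance 4.
Byte at offset 21: 0xE2 = 11100010 → 3-byte char (#10). Advance 3.
Reached end at offset 24 after 10 code points.

10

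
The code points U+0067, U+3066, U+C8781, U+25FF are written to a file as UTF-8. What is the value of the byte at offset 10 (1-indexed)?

0x97

1-indexed offset 10 is 0-indexed offset 9.
U+0067 → 1-byte form 67 at offsets 0–0.
U+3066 → 3-byte form E3 81 A6 at offsets 1–3.
U+C8781 → 4-byte form F3 88 9E 81 at offsets 4–7.
U+25FF → 3-byte form E2 97 BF at offsets 8–10.
Offset 9 falls in char 4's range; it's byte 2 of E2 97 BF = 0x97.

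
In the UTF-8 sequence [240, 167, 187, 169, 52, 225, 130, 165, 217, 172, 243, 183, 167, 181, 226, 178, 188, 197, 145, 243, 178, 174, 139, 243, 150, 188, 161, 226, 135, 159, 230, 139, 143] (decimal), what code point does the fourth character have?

Offset 0: leading byte 0xF0 = 11110000 → 4-byte char #1 = F0 A7 BB A9.
Offset 4: leading byte 0x34 = 00110100 → 1-byte char #2 = 34.
Offset 5: leading byte 0xE1 = 11100001 → 3-byte char #3 = E1 82 A5.
Offset 8: leading byte 0xD9 = 11011001 → 2-byte char #4 = D9 AC.
Leading byte 0xD9 = 11011001 matches 110xxxxx → 2-byte sequence.
Byte 1: 0xD9 = 11011001, payload 11001 (5 bits).
Byte 2: 0xAC = 10101100 (10xxxxxx ✓), payload 101100.
Concatenate: 11001101100 = 0x66C (11 bits → U+066C).

U+066C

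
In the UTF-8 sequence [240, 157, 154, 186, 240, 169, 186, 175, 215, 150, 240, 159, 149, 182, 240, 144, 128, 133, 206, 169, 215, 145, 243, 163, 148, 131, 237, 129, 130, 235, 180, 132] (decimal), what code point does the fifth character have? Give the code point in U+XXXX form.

U+10005

Offset 0: leading byte 0xF0 = 11110000 → 4-byte char #1 = F0 9D 9A BA.
Offset 4: leading byte 0xF0 = 11110000 → 4-byte char #2 = F0 A9 BA AF.
Offset 8: leading byte 0xD7 = 11010111 → 2-byte char #3 = D7 96.
Offset 10: leading byte 0xF0 = 11110000 → 4-byte char #4 = F0 9F 95 B6.
Offset 14: leading byte 0xF0 = 11110000 → 4-byte char #5 = F0 90 80 85.
Leading byte 0xF0 = 11110000 matches 11110xxx → 4-byte sequence.
Byte 1: 0xF0 = 11110000, payload 000 (3 bits).
Byte 2: 0x90 = 10010000 (10xxxxxx ✓), payload 010000.
Byte 3: 0x80 = 10000000 (10xxxxxx ✓), payload 000000.
Byte 4: 0x85 = 10000101 (10xxxxxx ✓), payload 000101.
Concatenate: 000010000000000000101 = 0x10005 (21 bits → U+10005).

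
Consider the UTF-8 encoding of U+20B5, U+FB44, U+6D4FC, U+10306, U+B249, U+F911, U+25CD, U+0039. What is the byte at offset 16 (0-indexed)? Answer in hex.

0x89

U+20B5 → 3-byte form E2 82 B5 at offsets 0–2.
U+FB44 → 3-byte form EF AD 84 at offsets 3–5.
U+6D4FC → 4-byte form F1 AD 93 BC at offsets 6–9.
U+10306 → 4-byte form F0 90 8C 86 at offsets 10–13.
U+B249 → 3-byte form EB 89 89 at offsets 14–16.
Offset 16 falls in char 5's range; it's byte 3 of EB 89 89 = 0x89.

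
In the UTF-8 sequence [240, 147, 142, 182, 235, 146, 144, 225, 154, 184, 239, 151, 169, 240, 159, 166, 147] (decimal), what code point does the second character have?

U+B490

Offset 0: leading byte 0xF0 = 11110000 → 4-byte char #1 = F0 93 8E B6.
Offset 4: leading byte 0xEB = 11101011 → 3-byte char #2 = EB 92 90.
Leading byte 0xEB = 11101011 matches 1110xxxx → 3-byte sequence.
Byte 1: 0xEB = 11101011, payload 1011 (4 bits).
Byte 2: 0x92 = 10010010 (10xxxxxx ✓), payload 010010.
Byte 3: 0x90 = 10010000 (10xxxxxx ✓), payload 010000.
Concatenate: 1011010010010000 = 0xB490 (16 bits → U+B490).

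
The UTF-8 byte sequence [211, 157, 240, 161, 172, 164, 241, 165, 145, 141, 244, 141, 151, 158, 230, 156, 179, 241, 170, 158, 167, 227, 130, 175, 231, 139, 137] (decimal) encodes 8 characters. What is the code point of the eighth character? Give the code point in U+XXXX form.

Offset 0: leading byte 0xD3 = 11010011 → 2-byte char #1 = D3 9D.
Offset 2: leading byte 0xF0 = 11110000 → 4-byte char #2 = F0 A1 AC A4.
Offset 6: leading byte 0xF1 = 11110001 → 4-byte char #3 = F1 A5 91 8D.
Offset 10: leading byte 0xF4 = 11110100 → 4-byte char #4 = F4 8D 97 9E.
Offset 14: leading byte 0xE6 = 11100110 → 3-byte char #5 = E6 9C B3.
Offset 17: leading byte 0xF1 = 11110001 → 4-byte char #6 = F1 AA 9E A7.
Offset 21: leading byte 0xE3 = 11100011 → 3-byte char #7 = E3 82 AF.
Offset 24: leading byte 0xE7 = 11100111 → 3-byte char #8 = E7 8B 89.
Leading byte 0xE7 = 11100111 matches 1110xxxx → 3-byte sequence.
Byte 1: 0xE7 = 11100111, payload 0111 (4 bits).
Byte 2: 0x8B = 10001011 (10xxxxxx ✓), payload 001011.
Byte 3: 0x89 = 10001001 (10xxxxxx ✓), payload 001001.
Concatenate: 0111001011001001 = 0x72C9 (16 bits → U+72C9).

U+72C9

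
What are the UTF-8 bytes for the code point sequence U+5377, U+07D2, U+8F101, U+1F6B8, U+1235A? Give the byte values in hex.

U+5377: 3-byte form → E5 8D B7.
U+07D2: 2-byte form → DF 92.
U+8F101: 4-byte form → F2 8F 84 81.
U+1F6B8: 4-byte form → F0 9F 9A B8.
U+1235A: 4-byte form → F0 92 8D 9A.
Concatenated (17 bytes): E5 8D B7 DF 92 F2 8F 84 81 F0 9F 9A B8 F0 92 8D 9A.

E5 8D B7 DF 92 F2 8F 84 81 F0 9F 9A B8 F0 92 8D 9A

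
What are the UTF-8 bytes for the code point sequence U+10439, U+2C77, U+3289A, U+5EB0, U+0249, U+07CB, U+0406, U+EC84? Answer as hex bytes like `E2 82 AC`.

F0 90 90 B9 E2 B1 B7 F0 B2 A2 9A E5 BA B0 C9 89 DF 8B D0 86 EE B2 84

U+10439: 4-byte form → F0 90 90 B9.
U+2C77: 3-byte form → E2 B1 B7.
U+3289A: 4-byte form → F0 B2 A2 9A.
U+5EB0: 3-byte form → E5 BA B0.
U+0249: 2-byte form → C9 89.
U+07CB: 2-byte form → DF 8B.
U+0406: 2-byte form → D0 86.
U+EC84: 3-byte form → EE B2 84.
Concatenated (23 bytes): F0 90 90 B9 E2 B1 B7 F0 B2 A2 9A E5 BA B0 C9 89 DF 8B D0 86 EE B2 84.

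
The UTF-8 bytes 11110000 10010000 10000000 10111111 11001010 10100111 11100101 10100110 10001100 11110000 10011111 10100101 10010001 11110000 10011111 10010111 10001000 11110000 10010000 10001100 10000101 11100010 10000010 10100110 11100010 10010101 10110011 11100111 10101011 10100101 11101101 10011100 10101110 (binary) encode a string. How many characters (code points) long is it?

10

Byte at offset 0: 0xF0 = 11110000 → 4-byte char (#1). Advance 4.
Byte at offset 4: 0xCA = 11001010 → 2-byte char (#2). Advance 2.
Byte at offset 6: 0xE5 = 11100101 → 3-byte char (#3). Advance 3.
Byte at offset 9: 0xF0 = 11110000 → 4-byte char (#4). Advance 4.
Byte at offset 13: 0xF0 = 11110000 → 4-byte char (#5). Advance 4.
Byte at offset 17: 0xF0 = 11110000 → 4-byte char (#6). Advance 4.
Byte at offset 21: 0xE2 = 11100010 → 3-byte char (#7). Advance 3.
Byte at offset 24: 0xE2 = 11100010 → 3-byte char (#8). Advance 3.
Byte at offset 27: 0xE7 = 11100111 → 3-byte char (#9). Advance 3.
Byte at offset 30: 0xED = 11101101 → 3-byte char (#10). Advance 3.
Reached end at offset 33 after 10 code points.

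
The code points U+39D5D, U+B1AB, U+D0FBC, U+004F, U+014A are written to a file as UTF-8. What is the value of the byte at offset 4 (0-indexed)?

U+39D5D → 4-byte form F0 B9 B5 9D at offsets 0–3.
U+B1AB → 3-byte form EB 86 AB at offsets 4–6.
Offset 4 falls in char 2's range; it's byte 1 of EB 86 AB = 0xEB.

0xEB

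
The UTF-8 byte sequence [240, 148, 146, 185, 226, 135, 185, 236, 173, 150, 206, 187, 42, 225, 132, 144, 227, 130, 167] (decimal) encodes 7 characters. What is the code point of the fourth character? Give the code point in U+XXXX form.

U+03BB

Offset 0: leading byte 0xF0 = 11110000 → 4-byte char #1 = F0 94 92 B9.
Offset 4: leading byte 0xE2 = 11100010 → 3-byte char #2 = E2 87 B9.
Offset 7: leading byte 0xEC = 11101100 → 3-byte char #3 = EC AD 96.
Offset 10: leading byte 0xCE = 11001110 → 2-byte char #4 = CE BB.
Leading byte 0xCE = 11001110 matches 110xxxxx → 2-byte sequence.
Byte 1: 0xCE = 11001110, payload 01110 (5 bits).
Byte 2: 0xBB = 10111011 (10xxxxxx ✓), payload 111011.
Concatenate: 01110111011 = 0x3BB (11 bits → U+03BB).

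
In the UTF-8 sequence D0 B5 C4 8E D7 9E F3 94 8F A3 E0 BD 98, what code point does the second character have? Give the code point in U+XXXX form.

U+010E

Offset 0: leading byte 0xD0 = 11010000 → 2-byte char #1 = D0 B5.
Offset 2: leading byte 0xC4 = 11000100 → 2-byte char #2 = C4 8E.
Leading byte 0xC4 = 11000100 matches 110xxxxx → 2-byte sequence.
Byte 1: 0xC4 = 11000100, payload 00100 (5 bits).
Byte 2: 0x8E = 10001110 (10xxxxxx ✓), payload 001110.
Concatenate: 00100001110 = 0x10E (11 bits → U+010E).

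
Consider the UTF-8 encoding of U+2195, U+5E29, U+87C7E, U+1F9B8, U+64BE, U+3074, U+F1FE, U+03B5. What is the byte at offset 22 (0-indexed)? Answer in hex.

U+2195 → 3-byte form E2 86 95 at offsets 0–2.
U+5E29 → 3-byte form E5 B8 A9 at offsets 3–5.
U+87C7E → 4-byte form F2 87 B1 BE at offsets 6–9.
U+1F9B8 → 4-byte form F0 9F A6 B8 at offsets 10–13.
U+64BE → 3-byte form E6 92 BE at offsets 14–16.
U+3074 → 3-byte form E3 81 B4 at offsets 17–19.
U+F1FE → 3-byte form EF 87 BE at offsets 20–22.
Offset 22 falls in char 7's range; it's byte 3 of EF 87 BE = 0xBE.

0xBE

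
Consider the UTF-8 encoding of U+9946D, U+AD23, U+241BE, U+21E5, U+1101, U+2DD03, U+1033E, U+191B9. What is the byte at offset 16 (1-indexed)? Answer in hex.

0x84

1-indexed offset 16 is 0-indexed offset 15.
U+9946D → 4-byte form F2 99 91 AD at offsets 0–3.
U+AD23 → 3-byte form EA B4 A3 at offsets 4–6.
U+241BE → 4-byte form F0 A4 86 BE at offsets 7–10.
U+21E5 → 3-byte form E2 87 A5 at offsets 11–13.
U+1101 → 3-byte form E1 84 81 at offsets 14–16.
Offset 15 falls in char 5's range; it's byte 2 of E1 84 81 = 0x84.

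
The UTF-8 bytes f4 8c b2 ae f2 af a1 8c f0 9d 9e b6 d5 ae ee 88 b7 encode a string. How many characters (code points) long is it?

5

Byte at offset 0: 0xF4 = 11110100 → 4-byte char (#1). Advance 4.
Byte at offset 4: 0xF2 = 11110010 → 4-byte char (#2). Advance 4.
Byte at offset 8: 0xF0 = 11110000 → 4-byte char (#3). Advance 4.
Byte at offset 12: 0xD5 = 11010101 → 2-byte char (#4). Advance 2.
Byte at offset 14: 0xEE = 11101110 → 3-byte char (#5). Advance 3.
Reached end at offset 17 after 5 code points.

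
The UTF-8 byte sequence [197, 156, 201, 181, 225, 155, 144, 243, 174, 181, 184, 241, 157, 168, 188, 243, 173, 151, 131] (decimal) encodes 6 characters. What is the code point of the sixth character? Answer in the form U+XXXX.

Offset 0: leading byte 0xC5 = 11000101 → 2-byte char #1 = C5 9C.
Offset 2: leading byte 0xC9 = 11001001 → 2-byte char #2 = C9 B5.
Offset 4: leading byte 0xE1 = 11100001 → 3-byte char #3 = E1 9B 90.
Offset 7: leading byte 0xF3 = 11110011 → 4-byte char #4 = F3 AE B5 B8.
Offset 11: leading byte 0xF1 = 11110001 → 4-byte char #5 = F1 9D A8 BC.
Offset 15: leading byte 0xF3 = 11110011 → 4-byte char #6 = F3 AD 97 83.
Leading byte 0xF3 = 11110011 matches 11110xxx → 4-byte sequence.
Byte 1: 0xF3 = 11110011, payload 011 (3 bits).
Byte 2: 0xAD = 10101101 (10xxxxxx ✓), payload 101101.
Byte 3: 0x97 = 10010111 (10xxxxxx ✓), payload 010111.
Byte 4: 0x83 = 10000011 (10xxxxxx ✓), payload 000011.
Concatenate: 011101101010111000011 = 0xED5C3 (21 bits → U+ED5C3).

U+ED5C3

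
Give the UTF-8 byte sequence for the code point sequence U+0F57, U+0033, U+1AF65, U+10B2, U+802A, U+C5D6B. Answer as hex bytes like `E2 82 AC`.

E0 BD 97 33 F0 9A BD A5 E1 82 B2 E8 80 AA F3 85 B5 AB

U+0F57: 3-byte form → E0 BD 97.
U+0033: 1-byte form → 33.
U+1AF65: 4-byte form → F0 9A BD A5.
U+10B2: 3-byte form → E1 82 B2.
U+802A: 3-byte form → E8 80 AA.
U+C5D6B: 4-byte form → F3 85 B5 AB.
Concatenated (18 bytes): E0 BD 97 33 F0 9A BD A5 E1 82 B2 E8 80 AA F3 85 B5 AB.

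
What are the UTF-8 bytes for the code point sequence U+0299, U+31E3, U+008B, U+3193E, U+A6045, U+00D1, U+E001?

CA 99 E3 87 A3 C2 8B F0 B1 A4 BE F2 A6 81 85 C3 91 EE 80 81

U+0299: 2-byte form → CA 99.
U+31E3: 3-byte form → E3 87 A3.
U+008B: 2-byte form → C2 8B.
U+3193E: 4-byte form → F0 B1 A4 BE.
U+A6045: 4-byte form → F2 A6 81 85.
U+00D1: 2-byte form → C3 91.
U+E001: 3-byte form → EE 80 81.
Concatenated (20 bytes): CA 99 E3 87 A3 C2 8B F0 B1 A4 BE F2 A6 81 85 C3 91 EE 80 81.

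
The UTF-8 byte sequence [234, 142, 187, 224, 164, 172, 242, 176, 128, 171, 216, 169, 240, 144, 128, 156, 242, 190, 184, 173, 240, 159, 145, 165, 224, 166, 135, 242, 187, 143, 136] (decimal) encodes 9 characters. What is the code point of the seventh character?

Offset 0: leading byte 0xEA = 11101010 → 3-byte char #1 = EA 8E BB.
Offset 3: leading byte 0xE0 = 11100000 → 3-byte char #2 = E0 A4 AC.
Offset 6: leading byte 0xF2 = 11110010 → 4-byte char #3 = F2 B0 80 AB.
Offset 10: leading byte 0xD8 = 11011000 → 2-byte char #4 = D8 A9.
Offset 12: leading byte 0xF0 = 11110000 → 4-byte char #5 = F0 90 80 9C.
Offset 16: leading byte 0xF2 = 11110010 → 4-byte char #6 = F2 BE B8 AD.
Offset 20: leading byte 0xF0 = 11110000 → 4-byte char #7 = F0 9F 91 A5.
Leading byte 0xF0 = 11110000 matches 11110xxx → 4-byte sequence.
Byte 1: 0xF0 = 11110000, payload 000 (3 bits).
Byte 2: 0x9F = 10011111 (10xxxxxx ✓), payload 011111.
Byte 3: 0x91 = 10010001 (10xxxxxx ✓), payload 010001.
Byte 4: 0xA5 = 10100101 (10xxxxxx ✓), payload 100101.
Concatenate: 000011111010001100101 = 0x1F465 (21 bits → U+1F465).

U+1F465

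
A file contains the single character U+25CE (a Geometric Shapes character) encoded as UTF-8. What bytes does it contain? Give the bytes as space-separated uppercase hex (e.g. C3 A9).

U+25CE = 0x25CE = 9678 decimal. In range U+0800–U+FFFF → 3-byte form: 1110xxxx 10xxxxxx 10xxxxxx.
Binary (16 bits): 0010010111001110.
Split 4+6+6: 0010 | 010111 | 001110.
Byte 1: 11100010 = 0xE2.
Byte 2: 10010111 = 0x97.
Byte 3: 10001110 = 0x8E.

E2 97 8E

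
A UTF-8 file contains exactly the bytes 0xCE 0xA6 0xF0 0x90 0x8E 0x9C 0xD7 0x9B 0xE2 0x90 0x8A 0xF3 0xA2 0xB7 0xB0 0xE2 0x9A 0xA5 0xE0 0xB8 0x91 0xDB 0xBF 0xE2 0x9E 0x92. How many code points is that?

Byte at offset 0: 0xCE = 11001110 → 2-byte char (#1). Advance 2.
Byte at offset 2: 0xF0 = 11110000 → 4-byte char (#2). Advance 4.
Byte at offset 6: 0xD7 = 11010111 → 2-byte char (#3). Advance 2.
Byte at offset 8: 0xE2 = 11100010 → 3-byte char (#4). Advance 3.
Byte at offset 11: 0xF3 = 11110011 → 4-byte char (#5). Advance 4.
Byte at offset 15: 0xE2 = 11100010 → 3-byte char (#6). Advance 3.
Byte at offset 18: 0xE0 = 11100000 → 3-byte char (#7). Advance 3.
Byte at offset 21: 0xDB = 11011011 → 2-byte char (#8). Advance 2.
Byte at offset 23: 0xE2 = 11100010 → 3-byte char (#9). Advance 3.
Reached end at offset 26 after 9 code points.

9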